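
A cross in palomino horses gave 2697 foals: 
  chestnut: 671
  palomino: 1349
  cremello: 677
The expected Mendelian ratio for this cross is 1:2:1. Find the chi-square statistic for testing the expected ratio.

The 1:2:1 ratio has 4 parts, so with N = 2697 the expected counts are:
  chestnut: 2697 × 1/4 = 674.25
  palomino: 2697 × 2/4 = 1348.5
  cremello: 2697 × 1/4 = 674.25
χ² = Σ (O − E)² / E
  chestnut: (671 − 674.25)² / 674.25 = 0.0157
  palomino: (1349 − 1348.5)² / 1348.5 = 0.0002
  cremello: (677 − 674.25)² / 674.25 = 0.0112
χ² = 0.0157 + 0.0002 + 0.0112 = 0.0271 ≈ 0.027

0.027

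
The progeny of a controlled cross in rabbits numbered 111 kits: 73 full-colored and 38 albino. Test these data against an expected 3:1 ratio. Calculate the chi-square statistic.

The 3:1 ratio has 4 parts, so with N = 111 the expected counts are:
  full-colored: 111 × 3/4 = 83.25
  albino: 111 × 1/4 = 27.75
χ² = Σ (O − E)² / E
  full-colored: (73 − 83.25)² / 83.25 = 1.2620
  albino: (38 − 27.75)² / 27.75 = 3.7860
χ² = 1.2620 + 3.7860 = 5.048

5.048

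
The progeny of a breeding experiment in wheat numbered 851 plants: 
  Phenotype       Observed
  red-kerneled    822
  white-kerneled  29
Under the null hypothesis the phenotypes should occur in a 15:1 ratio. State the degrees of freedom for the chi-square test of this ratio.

1

A goodness-of-fit test with 2 phenotype classes has df = 2 − 1 = 1.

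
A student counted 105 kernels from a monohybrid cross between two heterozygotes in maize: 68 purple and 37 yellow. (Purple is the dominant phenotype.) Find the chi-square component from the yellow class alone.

For a monohybrid cross between heterozygotes with complete dominance, the expected phenotypic ratio is 3:1.
Expected counts for N = 105 under a 3:1 ratio (total parts = 4):
  purple: 105 × 3/4 = 78.75
  yellow: 105 × 1/4 = 26.25
Contribution of yellow: (37 − 26.25)² / 26.25 = 4.4024

4.402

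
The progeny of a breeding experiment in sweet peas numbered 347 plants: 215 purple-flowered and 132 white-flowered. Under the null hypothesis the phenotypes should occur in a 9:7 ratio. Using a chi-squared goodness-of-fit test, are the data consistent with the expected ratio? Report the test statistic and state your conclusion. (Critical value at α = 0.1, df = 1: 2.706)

4.597; not consistent

Under the 9:7 hypothesis (Σ ratio = 16, N = 347):
  purple-flowered: 347 × 9/16 = 195.1875
  white-flowered: 347 × 7/16 = 151.8125
χ² = Σ (O − E)² / E
  purple-flowered: (215 − 195.1875)² / 195.1875 = 2.0111
  white-flowered: (132 − 151.8125)² / 151.8125 = 2.5857
χ² = 2.0111 + 2.5857 = 4.5968 ≈ 4.597
Degrees of freedom = 2 − 1 = 1; critical value at α = 0.1 is 2.706.
Since 4.597 > 2.706, we reject the null hypothesis — the data do not fit the 9:7 ratio.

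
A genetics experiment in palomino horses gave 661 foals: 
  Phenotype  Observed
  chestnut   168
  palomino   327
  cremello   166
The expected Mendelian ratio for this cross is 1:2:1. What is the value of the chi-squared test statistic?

The 1:2:1 ratio has 4 parts, so with N = 661 the expected counts are:
  chestnut: 661 × 1/4 = 165.25
  palomino: 661 × 2/4 = 330.5
  cremello: 661 × 1/4 = 165.25
χ² = Σ (O − E)² / E
  chestnut: (168 − 165.25)² / 165.25 = 0.0458
  palomino: (327 − 330.5)² / 330.5 = 0.0371
  cremello: (166 − 165.25)² / 165.25 = 0.0034
χ² = 0.0458 + 0.0371 + 0.0034 = 0.0863 ≈ 0.086

0.086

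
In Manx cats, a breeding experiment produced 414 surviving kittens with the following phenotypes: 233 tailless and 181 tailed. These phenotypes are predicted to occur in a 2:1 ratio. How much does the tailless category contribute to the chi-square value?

6.699

Expected counts for N = 414 under a 2:1 ratio (total parts = 3):
  tailless: 414 × 2/3 = 276
  tailed: 414 × 1/3 = 138
Contribution of tailless: (233 − 276)² / 276 = 6.6993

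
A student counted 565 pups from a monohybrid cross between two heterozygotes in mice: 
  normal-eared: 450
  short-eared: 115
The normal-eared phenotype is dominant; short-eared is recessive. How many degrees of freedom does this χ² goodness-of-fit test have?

1

For a monohybrid cross between heterozygotes with complete dominance, the expected phenotypic ratio is 3:1.
A goodness-of-fit test with 2 phenotype classes has df = 2 − 1 = 1.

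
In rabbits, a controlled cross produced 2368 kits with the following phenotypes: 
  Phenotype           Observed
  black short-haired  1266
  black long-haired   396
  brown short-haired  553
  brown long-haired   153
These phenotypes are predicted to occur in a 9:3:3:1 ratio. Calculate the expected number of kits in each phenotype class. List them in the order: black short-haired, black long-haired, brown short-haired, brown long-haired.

Total ratio parts = 16. Expected numbers out of 2368:
  black short-haired: 2368 × 9/16 = 1332
  black long-haired: 2368 × 3/16 = 444
  brown short-haired: 2368 × 3/16 = 444
  brown long-haired: 2368 × 1/16 = 148

1332, 444, 444, 148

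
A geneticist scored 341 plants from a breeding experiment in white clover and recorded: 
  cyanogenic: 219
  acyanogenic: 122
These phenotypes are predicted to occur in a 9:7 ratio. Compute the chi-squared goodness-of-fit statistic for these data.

Expected counts for N = 341 under a 9:7 ratio (total parts = 16):
  cyanogenic: 341 × 9/16 = 191.8125
  acyanogenic: 341 × 7/16 = 149.1875
χ² = Σ (O − E)² / E
  cyanogenic: (219 − 191.8125)² / 191.8125 = 3.8536
  acyanogenic: (122 − 149.1875)² / 149.1875 = 4.9546
χ² = 3.8536 + 4.9546 = 8.8082 ≈ 8.808

8.808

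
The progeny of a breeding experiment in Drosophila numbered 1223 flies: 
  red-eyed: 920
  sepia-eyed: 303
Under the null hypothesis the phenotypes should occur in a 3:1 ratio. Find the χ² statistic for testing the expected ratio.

Under the 3:1 hypothesis (Σ ratio = 4, N = 1223):
  red-eyed: 1223 × 3/4 = 917.25
  sepia-eyed: 1223 × 1/4 = 305.75
χ² = Σ (O − E)² / E
  red-eyed: (920 − 917.25)² / 917.25 = 0.0082
  sepia-eyed: (303 − 305.75)² / 305.75 = 0.0247
χ² = 0.0082 + 0.0247 = 0.0329 ≈ 0.033

0.033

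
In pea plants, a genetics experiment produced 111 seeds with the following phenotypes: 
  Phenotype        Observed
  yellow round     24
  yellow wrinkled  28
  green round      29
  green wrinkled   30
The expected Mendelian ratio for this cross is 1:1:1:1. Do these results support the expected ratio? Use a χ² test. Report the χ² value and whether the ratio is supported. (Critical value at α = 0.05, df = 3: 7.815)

Under the 1:1:1:1 hypothesis (Σ ratio = 4, N = 111):
  yellow round: 111 × 1/4 = 27.75
  yellow wrinkled: 111 × 1/4 = 27.75
  green round: 111 × 1/4 = 27.75
  green wrinkled: 111 × 1/4 = 27.75
χ² = Σ (O − E)² / E
  yellow round: (24 − 27.75)² / 27.75 = 0.5068
  yellow wrinkled: (28 − 27.75)² / 27.75 = 0.0023
  green round: (29 − 27.75)² / 27.75 = 0.0563
  green wrinkled: (30 − 27.75)² / 27.75 = 0.1824
χ² = 0.5068 + 0.0023 + 0.0563 + 0.1824 = 0.7478 ≈ 0.748
Degrees of freedom = 4 − 1 = 3; critical value at α = 0.05 is 7.815.
Since 0.748 < 7.815, we fail to reject the null hypothesis — the data are consistent with the 1:1:1:1 ratio.

0.748; consistent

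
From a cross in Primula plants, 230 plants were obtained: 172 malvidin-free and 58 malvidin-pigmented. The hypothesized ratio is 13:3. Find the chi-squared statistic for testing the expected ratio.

Expected counts for N = 230 under a 13:3 ratio (total parts = 16):
  malvidin-free: 230 × 13/16 = 186.875
  malvidin-pigmented: 230 × 3/16 = 43.125
χ² = Σ (O − E)² / E
  malvidin-free: (172 − 186.875)² / 186.875 = 1.1840
  malvidin-pigmented: (58 − 43.125)² / 43.125 = 5.1308
χ² = 1.1840 + 5.1308 = 6.3148 ≈ 6.315

6.315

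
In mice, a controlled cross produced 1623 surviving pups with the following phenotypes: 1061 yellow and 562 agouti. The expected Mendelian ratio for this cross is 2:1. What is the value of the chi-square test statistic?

Under the 2:1 hypothesis (Σ ratio = 3, N = 1623):
  yellow: 1623 × 2/3 = 1082
  agouti: 1623 × 1/3 = 541
χ² = Σ (O − E)² / E
  yellow: (1061 − 1082)² / 1082 = 0.4076
  agouti: (562 − 541)² / 541 = 0.8152
χ² = 0.4076 + 0.8152 = 1.2228 ≈ 1.223

1.223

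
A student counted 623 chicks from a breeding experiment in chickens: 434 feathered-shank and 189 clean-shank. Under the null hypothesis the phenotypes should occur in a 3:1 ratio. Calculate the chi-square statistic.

The 3:1 ratio has 4 parts, so with N = 623 the expected counts are:
  feathered-shank: 623 × 3/4 = 467.25
  clean-shank: 623 × 1/4 = 155.75
χ² = Σ (O − E)² / E
  feathered-shank: (434 − 467.25)² / 467.25 = 2.3661
  clean-shank: (189 − 155.75)² / 155.75 = 7.0983
χ² = 2.3661 + 7.0983 = 9.4644 ≈ 9.464

9.464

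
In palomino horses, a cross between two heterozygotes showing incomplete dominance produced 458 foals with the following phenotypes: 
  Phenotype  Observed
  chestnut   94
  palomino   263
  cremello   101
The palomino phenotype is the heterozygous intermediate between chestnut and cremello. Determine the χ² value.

With incomplete dominance, a heterozygote × heterozygote cross gives a 1:2:1 phenotypic ratio.
Expected counts for N = 458 under a 1:2:1 ratio (total parts = 4):
  chestnut: 458 × 1/4 = 114.5
  palomino: 458 × 2/4 = 229
  cremello: 458 × 1/4 = 114.5
χ² = Σ (O − E)² / E
  chestnut: (94 − 114.5)² / 114.5 = 3.6703
  palomino: (263 − 229)² / 229 = 5.0480
  cremello: (101 − 114.5)² / 114.5 = 1.5917
χ² = 3.6703 + 5.0480 + 1.5917 = 10.310

10.310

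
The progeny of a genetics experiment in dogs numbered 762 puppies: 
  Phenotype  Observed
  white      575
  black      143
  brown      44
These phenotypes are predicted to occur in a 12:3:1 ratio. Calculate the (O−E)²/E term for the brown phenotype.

Expected counts for N = 762 under a 12:3:1 ratio (total parts = 16):
  white: 762 × 12/16 = 571.5
  black: 762 × 3/16 = 142.875
  brown: 762 × 1/16 = 47.625
Contribution of brown: (44 − 47.625)² / 47.625 = 0.2759

0.276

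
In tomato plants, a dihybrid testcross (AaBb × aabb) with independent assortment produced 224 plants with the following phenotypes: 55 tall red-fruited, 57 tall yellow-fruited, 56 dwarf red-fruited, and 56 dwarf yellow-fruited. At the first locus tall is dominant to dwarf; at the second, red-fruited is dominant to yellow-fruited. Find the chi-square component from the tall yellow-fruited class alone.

A dihybrid testcross with independent assortment gives a 1:1:1:1 ratio.
Total ratio parts = 4. Expected numbers out of 224:
  tall red-fruited: 224 × 1/4 = 56
  tall yellow-fruited: 224 × 1/4 = 56
  dwarf red-fruited: 224 × 1/4 = 56
  dwarf yellow-fruited: 224 × 1/4 = 56
Contribution of tall yellow-fruited: (57 − 56)² / 56 = 0.0179

0.018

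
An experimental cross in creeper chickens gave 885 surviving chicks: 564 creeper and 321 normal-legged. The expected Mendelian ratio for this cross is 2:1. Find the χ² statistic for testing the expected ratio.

3.437

The 2:1 ratio has 3 parts, so with N = 885 the expected counts are:
  creeper: 885 × 2/3 = 590
  normal-legged: 885 × 1/3 = 295
χ² = Σ (O − E)² / E
  creeper: (564 − 590)² / 590 = 1.1458
  normal-legged: (321 − 295)² / 295 = 2.2915
χ² = 1.1458 + 2.2915 = 3.4373 ≈ 3.437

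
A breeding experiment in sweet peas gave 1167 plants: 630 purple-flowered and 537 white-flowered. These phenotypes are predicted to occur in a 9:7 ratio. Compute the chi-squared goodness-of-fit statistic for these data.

Expected counts for N = 1167 under a 9:7 ratio (total parts = 16):
  purple-flowered: 1167 × 9/16 = 656.4375
  white-flowered: 1167 × 7/16 = 510.5625
χ² = Σ (O − E)² / E
  purple-flowered: (630 − 656.4375)² / 656.4375 = 1.0647
  white-flowered: (537 − 510.5625)² / 510.5625 = 1.3690
χ² = 1.0647 + 1.3690 = 2.4337 ≈ 2.434

2.434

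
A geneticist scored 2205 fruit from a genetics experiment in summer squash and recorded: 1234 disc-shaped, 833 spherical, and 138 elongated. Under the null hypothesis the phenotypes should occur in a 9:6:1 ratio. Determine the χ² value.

0.078

Under the 9:6:1 hypothesis (Σ ratio = 16, N = 2205):
  disc-shaped: 2205 × 9/16 = 1240.3125
  spherical: 2205 × 6/16 = 826.875
  elongated: 2205 × 1/16 = 137.8125
χ² = Σ (O − E)² / E
  disc-shaped: (1234 − 1240.3125)² / 1240.3125 = 0.0321
  spherical: (833 − 826.875)² / 826.875 = 0.0454
  elongated: (138 − 137.8125)² / 137.8125 = 0.0003
χ² = 0.0321 + 0.0454 + 0.0003 = 0.0778 ≈ 0.078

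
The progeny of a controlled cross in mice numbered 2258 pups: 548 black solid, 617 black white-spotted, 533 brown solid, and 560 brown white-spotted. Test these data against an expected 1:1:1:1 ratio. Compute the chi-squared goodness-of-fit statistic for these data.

7.159

Under the 1:1:1:1 hypothesis (Σ ratio = 4, N = 2258):
  black solid: 2258 × 1/4 = 564.5
  black white-spotted: 2258 × 1/4 = 564.5
  brown solid: 2258 × 1/4 = 564.5
  brown white-spotted: 2258 × 1/4 = 564.5
χ² = Σ (O − E)² / E
  black solid: (548 − 564.5)² / 564.5 = 0.4823
  black white-spotted: (617 − 564.5)² / 564.5 = 4.8826
  brown solid: (533 − 564.5)² / 564.5 = 1.7578
  brown white-spotted: (560 − 564.5)² / 564.5 = 0.0359
χ² = 0.4823 + 4.8826 + 1.7578 + 0.0359 = 7.1586 ≈ 7.159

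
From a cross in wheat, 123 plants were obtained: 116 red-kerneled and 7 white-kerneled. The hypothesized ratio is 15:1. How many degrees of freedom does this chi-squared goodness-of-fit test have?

A goodness-of-fit test with 2 phenotype classes has df = 2 − 1 = 1.

1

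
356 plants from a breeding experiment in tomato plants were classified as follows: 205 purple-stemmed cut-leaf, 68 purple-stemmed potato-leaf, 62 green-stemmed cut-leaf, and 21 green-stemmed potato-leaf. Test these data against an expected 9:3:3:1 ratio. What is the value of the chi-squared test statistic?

0.544

Total ratio parts = 16. Expected numbers out of 356:
  purple-stemmed cut-leaf: 356 × 9/16 = 200.25
  purple-stemmed potato-leaf: 356 × 3/16 = 66.75
  green-stemmed cut-leaf: 356 × 3/16 = 66.75
  green-stemmed potato-leaf: 356 × 1/16 = 22.25
χ² = Σ (O − E)² / E
  purple-stemmed cut-leaf: (205 − 200.25)² / 200.25 = 0.1127
  purple-stemmed potato-leaf: (68 − 66.75)² / 66.75 = 0.0234
  green-stemmed cut-leaf: (62 − 66.75)² / 66.75 = 0.3380
  green-stemmed potato-leaf: (21 − 22.25)² / 22.25 = 0.0702
χ² = 0.1127 + 0.0234 + 0.3380 + 0.0702 = 0.5443 ≈ 0.544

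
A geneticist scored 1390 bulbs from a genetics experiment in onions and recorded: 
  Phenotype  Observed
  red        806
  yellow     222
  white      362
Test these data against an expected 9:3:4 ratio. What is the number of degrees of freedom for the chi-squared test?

A goodness-of-fit test with 3 phenotype classes has df = 3 − 1 = 2.

2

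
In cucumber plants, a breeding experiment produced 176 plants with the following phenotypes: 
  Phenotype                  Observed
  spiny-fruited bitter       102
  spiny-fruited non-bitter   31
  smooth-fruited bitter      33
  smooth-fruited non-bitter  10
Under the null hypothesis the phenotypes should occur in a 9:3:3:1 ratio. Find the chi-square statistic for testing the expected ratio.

0.303

The 9:3:3:1 ratio has 16 parts, so with N = 176 the expected counts are:
  spiny-fruited bitter: 176 × 9/16 = 99
  spiny-fruited non-bitter: 176 × 3/16 = 33
  smooth-fruited bitter: 176 × 3/16 = 33
  smooth-fruited non-bitter: 176 × 1/16 = 11
χ² = Σ (O − E)² / E
  spiny-fruited bitter: (102 − 99)² / 99 = 0.0909
  spiny-fruited non-bitter: (31 − 33)² / 33 = 0.1212
  smooth-fruited bitter: (33 − 33)² / 33 = 0.0000
  smooth-fruited non-bitter: (10 − 11)² / 11 = 0.0909
χ² = 0.0909 + 0.1212 + 0.0000 + 0.0909 = 0.303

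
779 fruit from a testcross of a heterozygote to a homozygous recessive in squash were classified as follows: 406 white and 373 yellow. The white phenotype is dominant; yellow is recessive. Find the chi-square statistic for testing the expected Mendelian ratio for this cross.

1.398

A testcross of a heterozygote (Aa × aa) gives a 1:1 phenotypic ratio.
Total ratio parts = 2. Expected numbers out of 779:
  white: 779 × 1/2 = 389.5
  yellow: 779 × 1/2 = 389.5
χ² = Σ (O − E)² / E
  white: (406 − 389.5)² / 389.5 = 0.6990
  yellow: (373 − 389.5)² / 389.5 = 0.6990
χ² = 0.6990 + 0.6990 = 1.398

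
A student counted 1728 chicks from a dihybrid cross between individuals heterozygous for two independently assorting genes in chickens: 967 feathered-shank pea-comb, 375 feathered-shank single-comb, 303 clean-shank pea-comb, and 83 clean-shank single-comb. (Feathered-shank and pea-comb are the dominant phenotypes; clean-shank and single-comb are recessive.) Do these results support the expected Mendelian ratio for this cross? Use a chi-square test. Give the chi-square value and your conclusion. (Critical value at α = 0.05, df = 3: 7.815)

A dihybrid F₂ with independent assortment and complete dominance at both loci gives a 9:3:3:1 phenotypic ratio.
Total ratio parts = 16. Expected numbers out of 1728:
  feathered-shank pea-comb: 1728 × 9/16 = 972
  feathered-shank single-comb: 1728 × 3/16 = 324
  clean-shank pea-comb: 1728 × 3/16 = 324
  clean-shank single-comb: 1728 × 1/16 = 108
χ² = Σ (O − E)² / E
  feathered-shank pea-comb: (967 − 972)² / 972 = 0.0257
  feathered-shank single-comb: (375 − 324)² / 324 = 8.0278
  clean-shank pea-comb: (303 − 324)² / 324 = 1.3611
  clean-shank single-comb: (83 − 108)² / 108 = 5.7870
χ² = 0.0257 + 8.0278 + 1.3611 + 5.7870 = 15.2016 ≈ 15.202
Degrees of freedom = 4 − 1 = 3; critical value at α = 0.05 is 7.815.
Since 15.202 > 7.815, we reject the null hypothesis — the data do not fit the 9:3:3:1 ratio.

15.202; not consistent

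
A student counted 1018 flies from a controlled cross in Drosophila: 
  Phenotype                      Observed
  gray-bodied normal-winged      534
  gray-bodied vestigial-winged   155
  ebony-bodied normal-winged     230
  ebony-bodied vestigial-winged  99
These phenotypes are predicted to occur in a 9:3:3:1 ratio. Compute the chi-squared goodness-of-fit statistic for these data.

Total ratio parts = 16. Expected numbers out of 1018:
  gray-bodied normal-winged: 1018 × 9/16 = 572.625
  gray-bodied vestigial-winged: 1018 × 3/16 = 190.875
  ebony-bodied normal-winged: 1018 × 3/16 = 190.875
  ebony-bodied vestigial-winged: 1018 × 1/16 = 63.625
χ² = Σ (O − E)² / E
  gray-bodied normal-winged: (534 − 572.625)² / 572.625 = 2.6054
  gray-bodied vestigial-winged: (155 − 190.875)² / 190.875 = 6.7427
  ebony-bodied normal-winged: (230 − 190.875)² / 190.875 = 8.0197
  ebony-bodied vestigial-winged: (99 − 63.625)² / 63.625 = 19.6682
χ² = 2.6054 + 6.7427 + 8.0197 + 19.6682 = 37.036

37.036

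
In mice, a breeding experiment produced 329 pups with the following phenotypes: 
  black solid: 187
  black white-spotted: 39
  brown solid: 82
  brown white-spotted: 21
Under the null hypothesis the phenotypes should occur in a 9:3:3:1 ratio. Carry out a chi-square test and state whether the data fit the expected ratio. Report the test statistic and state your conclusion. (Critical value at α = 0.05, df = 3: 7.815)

15.062; not consistent

Expected counts for N = 329 under a 9:3:3:1 ratio (total parts = 16):
  black solid: 329 × 9/16 = 185.0625
  black white-spotted: 329 × 3/16 = 61.6875
  brown solid: 329 × 3/16 = 61.6875
  brown white-spotted: 329 × 1/16 = 20.5625
χ² = Σ (O − E)² / E
  black solid: (187 − 185.0625)² / 185.0625 = 0.0203
  black white-spotted: (39 − 61.6875)² / 61.6875 = 8.3440
  brown solid: (82 − 61.6875)² / 61.6875 = 6.6885
  brown white-spotted: (21 − 20.5625)² / 20.5625 = 0.0093
χ² = 0.0203 + 8.3440 + 6.6885 + 0.0093 = 15.0621 ≈ 15.062
Degrees of freedom = 4 − 1 = 3; critical value at α = 0.05 is 7.815.
Since 15.062 > 7.815, we reject the null hypothesis — the data do not fit the 9:3:3:1 ratio.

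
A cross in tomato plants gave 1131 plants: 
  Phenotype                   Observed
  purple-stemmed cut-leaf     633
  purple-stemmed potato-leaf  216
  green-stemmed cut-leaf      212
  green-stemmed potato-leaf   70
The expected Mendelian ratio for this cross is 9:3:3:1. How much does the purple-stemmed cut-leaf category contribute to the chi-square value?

0.016

Total ratio parts = 16. Expected numbers out of 1131:
  purple-stemmed cut-leaf: 1131 × 9/16 = 636.1875
  purple-stemmed potato-leaf: 1131 × 3/16 = 212.0625
  green-stemmed cut-leaf: 1131 × 3/16 = 212.0625
  green-stemmed potato-leaf: 1131 × 1/16 = 70.6875
Contribution of purple-stemmed cut-leaf: (633 − 636.1875)² / 636.1875 = 0.0160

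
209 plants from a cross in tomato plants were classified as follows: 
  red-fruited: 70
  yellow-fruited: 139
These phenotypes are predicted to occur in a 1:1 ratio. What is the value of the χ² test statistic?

The 1:1 ratio has 2 parts, so with N = 209 the expected counts are:
  red-fruited: 209 × 1/2 = 104.5
  yellow-fruited: 209 × 1/2 = 104.5
χ² = Σ (O − E)² / E
  red-fruited: (70 − 104.5)² / 104.5 = 11.3900
  yellow-fruited: (139 − 104.5)² / 104.5 = 11.3900
χ² = 11.3900 + 11.3900 = 22.780

22.780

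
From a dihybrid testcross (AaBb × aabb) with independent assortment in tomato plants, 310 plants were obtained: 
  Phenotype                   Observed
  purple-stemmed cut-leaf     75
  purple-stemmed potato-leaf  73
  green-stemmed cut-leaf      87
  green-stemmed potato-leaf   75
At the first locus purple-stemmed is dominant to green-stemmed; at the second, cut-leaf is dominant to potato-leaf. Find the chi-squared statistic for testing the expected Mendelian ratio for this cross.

A dihybrid testcross with independent assortment gives a 1:1:1:1 ratio.
The 1:1:1:1 ratio has 4 parts, so with N = 310 the expected counts are:
  purple-stemmed cut-leaf: 310 × 1/4 = 77.5
  purple-stemmed potato-leaf: 310 × 1/4 = 77.5
  green-stemmed cut-leaf: 310 × 1/4 = 77.5
  green-stemmed potato-leaf: 310 × 1/4 = 77.5
χ² = Σ (O − E)² / E
  purple-stemmed cut-leaf: (75 − 77.5)² / 77.5 = 0.0806
  purple-stemmed potato-leaf: (73 − 77.5)² / 77.5 = 0.2613
  green-stemmed cut-leaf: (87 − 77.5)² / 77.5 = 1.1645
  green-stemmed potato-leaf: (75 − 77.5)² / 77.5 = 0.0806
χ² = 0.0806 + 0.2613 + 1.1645 + 0.0806 = 1.587

1.587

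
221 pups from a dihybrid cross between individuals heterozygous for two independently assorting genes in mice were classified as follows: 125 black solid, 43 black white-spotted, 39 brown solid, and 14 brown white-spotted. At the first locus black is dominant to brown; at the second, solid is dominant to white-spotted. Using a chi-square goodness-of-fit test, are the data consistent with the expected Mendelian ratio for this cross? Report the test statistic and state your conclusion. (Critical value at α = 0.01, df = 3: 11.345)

A dihybrid F₂ with independent assortment and complete dominance at both loci gives a 9:3:3:1 phenotypic ratio.
The 9:3:3:1 ratio has 16 parts, so with N = 221 the expected counts are:
  black solid: 221 × 9/16 = 124.3125
  black white-spotted: 221 × 3/16 = 41.4375
  brown solid: 221 × 3/16 = 41.4375
  brown white-spotted: 221 × 1/16 = 13.8125
χ² = Σ (O − E)² / E
  black solid: (125 − 124.3125)² / 124.3125 = 0.0038
  black white-spotted: (43 − 41.4375)² / 41.4375 = 0.0589
  brown solid: (39 − 41.4375)² / 41.4375 = 0.1434
  brown white-spotted: (14 − 13.8125)² / 13.8125 = 0.0025
χ² = 0.0038 + 0.0589 + 0.1434 + 0.0025 = 0.2086 ≈ 0.209
Degrees of freedom = 4 − 1 = 3; critical value at α = 0.01 is 11.345.
Since 0.209 < 11.345, we fail to reject the null hypothesis — the data are consistent with the 9:3:3:1 ratio.

0.209; consistent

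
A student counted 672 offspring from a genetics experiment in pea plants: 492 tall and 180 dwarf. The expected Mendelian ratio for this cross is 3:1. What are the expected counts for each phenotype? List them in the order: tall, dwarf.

504, 168

The 3:1 ratio has 4 parts, so with N = 672 the expected counts are:
  tall: 672 × 3/4 = 504
  dwarf: 672 × 1/4 = 168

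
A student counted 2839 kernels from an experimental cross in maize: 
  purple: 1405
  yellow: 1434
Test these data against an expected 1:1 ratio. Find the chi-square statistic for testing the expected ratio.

0.296

The 1:1 ratio has 2 parts, so with N = 2839 the expected counts are:
  purple: 2839 × 1/2 = 1419.5
  yellow: 2839 × 1/2 = 1419.5
χ² = Σ (O − E)² / E
  purple: (1405 − 1419.5)² / 1419.5 = 0.1481
  yellow: (1434 − 1419.5)² / 1419.5 = 0.1481
χ² = 0.1481 + 0.1481 = 0.2962 ≈ 0.296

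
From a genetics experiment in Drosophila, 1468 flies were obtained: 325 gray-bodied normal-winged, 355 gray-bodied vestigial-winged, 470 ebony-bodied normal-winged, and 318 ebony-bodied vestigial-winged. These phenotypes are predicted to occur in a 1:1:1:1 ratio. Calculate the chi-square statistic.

40.649

Under the 1:1:1:1 hypothesis (Σ ratio = 4, N = 1468):
  gray-bodied normal-winged: 1468 × 1/4 = 367
  gray-bodied vestigial-winged: 1468 × 1/4 = 367
  ebony-bodied normal-winged: 1468 × 1/4 = 367
  ebony-bodied vestigial-winged: 1468 × 1/4 = 367
χ² = Σ (O − E)² / E
  gray-bodied normal-winged: (325 − 367)² / 367 = 4.8065
  gray-bodied vestigial-winged: (355 − 367)² / 367 = 0.3924
  ebony-bodied normal-winged: (470 − 367)² / 367 = 28.9074
  ebony-bodied vestigial-winged: (318 − 367)² / 367 = 6.5422
χ² = 4.8065 + 0.3924 + 28.9074 + 6.5422 = 40.6485 ≈ 40.649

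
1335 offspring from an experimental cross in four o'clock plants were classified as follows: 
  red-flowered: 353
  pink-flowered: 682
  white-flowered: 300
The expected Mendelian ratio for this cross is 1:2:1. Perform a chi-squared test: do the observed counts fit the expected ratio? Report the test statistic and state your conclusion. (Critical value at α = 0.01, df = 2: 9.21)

Expected counts for N = 1335 under a 1:2:1 ratio (total parts = 4):
  red-flowered: 1335 × 1/4 = 333.75
  pink-flowered: 1335 × 2/4 = 667.5
  white-flowered: 1335 × 1/4 = 333.75
χ² = Σ (O − E)² / E
  red-flowered: (353 − 333.75)² / 333.75 = 1.1103
  pink-flowered: (682 − 667.5)² / 667.5 = 0.3150
  white-flowered: (300 − 333.75)² / 333.75 = 3.4129
χ² = 1.1103 + 0.3150 + 3.4129 = 4.8382 ≈ 4.838
Degrees of freedom = 3 − 1 = 2; critical value at α = 0.01 is 9.21.
Since 4.838 < 9.21, we fail to reject the null hypothesis — the data are consistent with the 1:2:1 ratio.

4.838; consistent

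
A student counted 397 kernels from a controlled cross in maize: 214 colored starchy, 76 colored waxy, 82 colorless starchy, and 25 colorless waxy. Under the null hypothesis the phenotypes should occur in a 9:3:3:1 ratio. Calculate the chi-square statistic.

Expected counts for N = 397 under a 9:3:3:1 ratio (total parts = 16):
  colored starchy: 397 × 9/16 = 223.3125
  colored waxy: 397 × 3/16 = 74.4375
  colorless starchy: 397 × 3/16 = 74.4375
  colorless waxy: 397 × 1/16 = 24.8125
χ² = Σ (O − E)² / E
  colored starchy: (214 − 223.3125)² / 223.3125 = 0.3883
  colored waxy: (76 − 74.4375)² / 74.4375 = 0.0328
  colorless starchy: (82 − 74.4375)² / 74.4375 = 0.7683
  colorless waxy: (25 − 24.8125)² / 24.8125 = 0.0014
χ² = 0.3883 + 0.0328 + 0.7683 + 0.0014 = 1.1908 ≈ 1.191

1.191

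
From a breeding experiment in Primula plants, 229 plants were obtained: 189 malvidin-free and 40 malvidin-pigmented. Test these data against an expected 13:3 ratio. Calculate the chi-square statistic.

Expected counts for N = 229 under a 13:3 ratio (total parts = 16):
  malvidin-free: 229 × 13/16 = 186.0625
  malvidin-pigmented: 229 × 3/16 = 42.9375
χ² = Σ (O − E)² / E
  malvidin-free: (189 − 186.0625)² / 186.0625 = 0.0464
  malvidin-pigmented: (40 − 42.9375)² / 42.9375 = 0.2010
χ² = 0.0464 + 0.2010 = 0.2474 ≈ 0.247

0.247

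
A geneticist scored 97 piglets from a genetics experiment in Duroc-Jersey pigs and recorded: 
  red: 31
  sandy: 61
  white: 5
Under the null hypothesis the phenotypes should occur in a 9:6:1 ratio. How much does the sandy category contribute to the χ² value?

Expected counts for N = 97 under a 9:6:1 ratio (total parts = 16):
  red: 97 × 9/16 = 54.5625
  sandy: 97 × 6/16 = 36.375
  white: 97 × 1/16 = 6.0625
Contribution of sandy: (61 − 36.375)² / 36.375 = 16.6705

16.671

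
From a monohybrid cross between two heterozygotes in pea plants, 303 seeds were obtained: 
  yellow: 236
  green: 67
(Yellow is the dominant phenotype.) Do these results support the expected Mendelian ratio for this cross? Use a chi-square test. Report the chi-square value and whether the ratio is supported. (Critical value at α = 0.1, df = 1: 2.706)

For a monohybrid cross between heterozygotes with complete dominance, the expected phenotypic ratio is 3:1.
Under the 3:1 hypothesis (Σ ratio = 4, N = 303):
  yellow: 303 × 3/4 = 227.25
  green: 303 × 1/4 = 75.75
χ² = Σ (O − E)² / E
  yellow: (236 − 227.25)² / 227.25 = 0.3369
  green: (67 − 75.75)² / 75.75 = 1.0107
χ² = 0.3369 + 1.0107 = 1.3476 ≈ 1.348
Degrees of freedom = 2 − 1 = 1; critical value at α = 0.1 is 2.706.
Since 1.348 < 2.706, we fail to reject the null hypothesis — the data are consistent with the 3:1 ratio.

1.348; consistent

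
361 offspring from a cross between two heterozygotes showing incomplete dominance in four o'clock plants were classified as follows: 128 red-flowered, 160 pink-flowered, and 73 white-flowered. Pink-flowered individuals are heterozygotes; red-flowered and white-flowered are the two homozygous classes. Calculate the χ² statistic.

21.416

With incomplete dominance, a heterozygote × heterozygote cross gives a 1:2:1 phenotypic ratio.
The 1:2:1 ratio has 4 parts, so with N = 361 the expected counts are:
  red-flowered: 361 × 1/4 = 90.25
  pink-flowered: 361 × 2/4 = 180.5
  white-flowered: 361 × 1/4 = 90.25
χ² = Σ (O − E)² / E
  red-flowered: (128 − 90.25)² / 90.25 = 15.7902
  pink-flowered: (160 − 180.5)² / 180.5 = 2.3283
  white-flowered: (73 − 90.25)² / 90.25 = 3.2971
χ² = 15.7902 + 2.3283 + 3.2971 = 21.4156 ≈ 21.416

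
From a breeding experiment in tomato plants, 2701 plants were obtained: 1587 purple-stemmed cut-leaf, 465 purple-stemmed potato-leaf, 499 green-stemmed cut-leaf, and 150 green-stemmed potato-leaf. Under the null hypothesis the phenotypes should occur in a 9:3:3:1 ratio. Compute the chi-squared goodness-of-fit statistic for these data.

8.612

Under the 9:3:3:1 hypothesis (Σ ratio = 16, N = 2701):
  purple-stemmed cut-leaf: 2701 × 9/16 = 1519.3125
  purple-stemmed potato-leaf: 2701 × 3/16 = 506.4375
  green-stemmed cut-leaf: 2701 × 3/16 = 506.4375
  green-stemmed potato-leaf: 2701 × 1/16 = 168.8125
χ² = Σ (O − E)² / E
  purple-stemmed cut-leaf: (1587 − 1519.3125)² / 1519.3125 = 3.0156
  purple-stemmed potato-leaf: (465 − 506.4375)² / 506.4375 = 3.3905
  green-stemmed cut-leaf: (499 − 506.4375)² / 506.4375 = 0.1092
  green-stemmed potato-leaf: (150 − 168.8125)² / 168.8125 = 2.0965
χ² = 3.0156 + 3.3905 + 0.1092 + 2.0965 = 8.6118 ≈ 8.612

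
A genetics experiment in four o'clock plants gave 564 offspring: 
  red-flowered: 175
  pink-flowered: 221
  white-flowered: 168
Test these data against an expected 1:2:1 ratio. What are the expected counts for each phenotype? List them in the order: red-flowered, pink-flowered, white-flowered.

141, 282, 141

Total ratio parts = 4. Expected numbers out of 564:
  red-flowered: 564 × 1/4 = 141
  pink-flowered: 564 × 2/4 = 282
  white-flowered: 564 × 1/4 = 141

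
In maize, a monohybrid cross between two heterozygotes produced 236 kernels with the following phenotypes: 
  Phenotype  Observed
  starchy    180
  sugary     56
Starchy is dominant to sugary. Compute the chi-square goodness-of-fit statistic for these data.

0.203

For a monohybrid cross between heterozygotes with complete dominance, the expected phenotypic ratio is 3:1.
Expected counts for N = 236 under a 3:1 ratio (total parts = 4):
  starchy: 236 × 3/4 = 177
  sugary: 236 × 1/4 = 59
χ² = Σ (O − E)² / E
  starchy: (180 − 177)² / 177 = 0.0508
  sugary: (56 − 59)² / 59 = 0.1525
χ² = 0.0508 + 0.1525 = 0.2033 ≈ 0.203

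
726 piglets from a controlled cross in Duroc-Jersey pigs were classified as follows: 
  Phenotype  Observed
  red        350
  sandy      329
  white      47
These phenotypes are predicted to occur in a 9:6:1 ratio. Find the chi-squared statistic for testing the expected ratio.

The 9:6:1 ratio has 16 parts, so with N = 726 the expected counts are:
  red: 726 × 9/16 = 408.375
  sandy: 726 × 6/16 = 272.25
  white: 726 × 1/16 = 45.375
χ² = Σ (O − E)² / E
  red: (350 − 408.375)² / 408.375 = 8.3444
  sandy: (329 − 272.25)² / 272.25 = 11.8294
  white: (47 − 45.375)² / 45.375 = 0.0582
χ² = 8.3444 + 11.8294 + 0.0582 = 20.232

20.232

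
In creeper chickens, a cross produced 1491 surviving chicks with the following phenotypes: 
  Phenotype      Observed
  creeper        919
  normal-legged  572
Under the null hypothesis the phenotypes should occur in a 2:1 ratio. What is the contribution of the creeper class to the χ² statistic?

The 2:1 ratio has 3 parts, so with N = 1491 the expected counts are:
  creeper: 1491 × 2/3 = 994
  normal-legged: 1491 × 1/3 = 497
Contribution of creeper: (919 − 994)² / 994 = 5.6590

5.659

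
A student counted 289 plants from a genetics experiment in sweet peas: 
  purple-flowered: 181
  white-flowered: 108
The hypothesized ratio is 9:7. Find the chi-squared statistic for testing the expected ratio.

4.780

Total ratio parts = 16. Expected numbers out of 289:
  purple-flowered: 289 × 9/16 = 162.5625
  white-flowered: 289 × 7/16 = 126.4375
χ² = Σ (O − E)² / E
  purple-flowered: (181 − 162.5625)² / 162.5625 = 2.0911
  white-flowered: (108 − 126.4375)² / 126.4375 = 2.6886
χ² = 2.0911 + 2.6886 = 4.7797 ≈ 4.780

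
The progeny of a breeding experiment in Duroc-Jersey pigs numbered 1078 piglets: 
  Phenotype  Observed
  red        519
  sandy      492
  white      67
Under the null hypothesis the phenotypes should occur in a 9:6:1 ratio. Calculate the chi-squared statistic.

Total ratio parts = 16. Expected numbers out of 1078:
  red: 1078 × 9/16 = 606.375
  sandy: 1078 × 6/16 = 404.25
  white: 1078 × 1/16 = 67.375
χ² = Σ (O − E)² / E
  red: (519 − 606.375)² / 606.375 = 12.5902
  sandy: (492 − 404.25)² / 404.25 = 19.0478
  white: (67 − 67.375)² / 67.375 = 0.0021
χ² = 12.5902 + 19.0478 + 0.0021 = 31.6401 ≈ 31.640

31.640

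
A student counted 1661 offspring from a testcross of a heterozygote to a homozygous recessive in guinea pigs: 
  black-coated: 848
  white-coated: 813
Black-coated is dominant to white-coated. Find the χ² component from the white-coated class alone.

0.369

A testcross of a heterozygote (Aa × aa) gives a 1:1 phenotypic ratio.
Total ratio parts = 2. Expected numbers out of 1661:
  black-coated: 1661 × 1/2 = 830.5
  white-coated: 1661 × 1/2 = 830.5
Contribution of white-coated: (813 − 830.5)² / 830.5 = 0.3688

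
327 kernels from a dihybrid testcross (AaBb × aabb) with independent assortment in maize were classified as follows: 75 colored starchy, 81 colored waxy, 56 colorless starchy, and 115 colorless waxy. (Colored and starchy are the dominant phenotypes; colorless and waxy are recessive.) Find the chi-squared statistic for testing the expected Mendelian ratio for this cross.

22.199

A dihybrid testcross with independent assortment gives a 1:1:1:1 ratio.
Under the 1:1:1:1 hypothesis (Σ ratio = 4, N = 327):
  colored starchy: 327 × 1/4 = 81.75
  colored waxy: 327 × 1/4 = 81.75
  colorless starchy: 327 × 1/4 = 81.75
  colorless waxy: 327 × 1/4 = 81.75
χ² = Σ (O − E)² / E
  colored starchy: (75 − 81.75)² / 81.75 = 0.5573
  colored waxy: (81 − 81.75)² / 81.75 = 0.0069
  colorless starchy: (56 − 81.75)² / 81.75 = 8.1109
  colorless waxy: (115 − 81.75)² / 81.75 = 13.5237
χ² = 0.5573 + 0.0069 + 8.1109 + 13.5237 = 22.1988 ≈ 22.199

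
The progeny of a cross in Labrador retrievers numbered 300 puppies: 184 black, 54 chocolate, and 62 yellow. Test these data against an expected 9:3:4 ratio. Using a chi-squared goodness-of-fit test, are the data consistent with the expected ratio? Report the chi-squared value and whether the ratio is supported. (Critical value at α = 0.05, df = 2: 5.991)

Under the 9:3:4 hypothesis (Σ ratio = 16, N = 300):
  black: 300 × 9/16 = 168.75
  chocolate: 300 × 3/16 = 56.25
  yellow: 300 × 4/16 = 75
χ² = Σ (O − E)² / E
  black: (184 − 168.75)² / 168.75 = 1.3781
  chocolate: (54 − 56.25)² / 56.25 = 0.0900
  yellow: (62 − 75)² / 75 = 2.2533
χ² = 1.3781 + 0.0900 + 2.2533 = 3.7214 ≈ 3.721
Degrees of freedom = 3 − 1 = 2; critical value at α = 0.05 is 5.991.
Since 3.721 < 5.991, we fail to reject the null hypothesis — the data are consistent with the 9:3:4 ratio.

3.721; consistent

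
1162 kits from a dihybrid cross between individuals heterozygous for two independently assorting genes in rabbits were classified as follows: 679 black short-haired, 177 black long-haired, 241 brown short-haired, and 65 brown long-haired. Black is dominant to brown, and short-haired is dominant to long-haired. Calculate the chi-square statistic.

A dihybrid F₂ with independent assortment and complete dominance at both loci gives a 9:3:3:1 phenotypic ratio.
Total ratio parts = 16. Expected numbers out of 1162:
  black short-haired: 1162 × 9/16 = 653.625
  black long-haired: 1162 × 3/16 = 217.875
  brown short-haired: 1162 × 3/16 = 217.875
  brown long-haired: 1162 × 1/16 = 72.625
χ² = Σ (O − E)² / E
  black short-haired: (679 − 653.625)² / 653.625 = 0.9851
  black long-haired: (177 − 217.875)² / 217.875 = 7.6685
  brown short-haired: (241 − 217.875)² / 217.875 = 2.4545
  brown long-haired: (65 − 72.625)² / 72.625 = 0.8006
χ² = 0.9851 + 7.6685 + 2.4545 + 0.8006 = 11.9087 ≈ 11.909

11.909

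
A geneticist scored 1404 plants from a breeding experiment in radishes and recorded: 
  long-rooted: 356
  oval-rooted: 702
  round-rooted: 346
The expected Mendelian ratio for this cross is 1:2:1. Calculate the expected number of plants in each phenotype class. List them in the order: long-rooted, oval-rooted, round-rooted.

351, 702, 351

Expected counts for N = 1404 under a 1:2:1 ratio (total parts = 4):
  long-rooted: 1404 × 1/4 = 351
  oval-rooted: 1404 × 2/4 = 702
  round-rooted: 1404 × 1/4 = 351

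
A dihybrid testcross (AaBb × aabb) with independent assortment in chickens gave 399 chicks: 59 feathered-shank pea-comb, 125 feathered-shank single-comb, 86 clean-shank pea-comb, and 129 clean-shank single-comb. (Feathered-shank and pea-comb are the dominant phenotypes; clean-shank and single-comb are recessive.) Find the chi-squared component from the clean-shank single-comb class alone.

8.577

A dihybrid testcross with independent assortment gives a 1:1:1:1 ratio.
The 1:1:1:1 ratio has 4 parts, so with N = 399 the expected counts are:
  feathered-shank pea-comb: 399 × 1/4 = 99.75
  feathered-shank single-comb: 399 × 1/4 = 99.75
  clean-shank pea-comb: 399 × 1/4 = 99.75
  clean-shank single-comb: 399 × 1/4 = 99.75
Contribution of clean-shank single-comb: (129 − 99.75)² / 99.75 = 8.5771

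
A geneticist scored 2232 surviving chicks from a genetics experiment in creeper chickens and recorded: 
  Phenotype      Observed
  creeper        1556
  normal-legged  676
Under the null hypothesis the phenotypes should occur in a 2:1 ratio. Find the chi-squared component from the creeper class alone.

3.108

Expected counts for N = 2232 under a 2:1 ratio (total parts = 3):
  creeper: 2232 × 2/3 = 1488
  normal-legged: 2232 × 1/3 = 744
Contribution of creeper: (1556 − 1488)² / 1488 = 3.1075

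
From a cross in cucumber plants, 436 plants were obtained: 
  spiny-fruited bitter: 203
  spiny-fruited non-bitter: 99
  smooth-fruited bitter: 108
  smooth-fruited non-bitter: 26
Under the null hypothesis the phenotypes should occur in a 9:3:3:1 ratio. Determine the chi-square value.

19.405

Total ratio parts = 16. Expected numbers out of 436:
  spiny-fruited bitter: 436 × 9/16 = 245.25
  spiny-fruited non-bitter: 436 × 3/16 = 81.75
  smooth-fruited bitter: 436 × 3/16 = 81.75
  smooth-fruited non-bitter: 436 × 1/16 = 27.25
χ² = Σ (O − E)² / E
  spiny-fruited bitter: (203 − 245.25)² / 245.25 = 7.2785
  spiny-fruited non-bitter: (99 − 81.75)² / 81.75 = 3.6399
  smooth-fruited bitter: (108 − 81.75)² / 81.75 = 8.4289
  smooth-fruited non-bitter: (26 − 27.25)² / 27.25 = 0.0573
χ² = 7.2785 + 3.6399 + 8.4289 + 0.0573 = 19.4046 ≈ 19.405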